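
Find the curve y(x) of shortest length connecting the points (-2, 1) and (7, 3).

Arc-length functional: J[y] = ∫ sqrt(1 + (y')^2) dx.
Lagrangian L = sqrt(1 + (y')^2) has no explicit y dependence, so ∂L/∂y = 0 and the Euler-Lagrange equation gives
    d/dx( y' / sqrt(1 + (y')^2) ) = 0  ⇒  y' / sqrt(1 + (y')^2) = const.
Hence y' is constant, so y(x) is affine.
Fitting the endpoints (-2, 1) and (7, 3):
    slope m = (3 − 1) / (7 − (-2)) = 2/9,
    intercept c = 1 − m·(-2) = 13/9.
Extremal: y(x) = (2/9) x + 13/9.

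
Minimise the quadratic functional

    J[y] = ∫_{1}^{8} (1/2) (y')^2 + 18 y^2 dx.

The Lagrangian is L = (1/2) (y')^2 + 18 y^2.
Compute ∂L/∂y = 36y, ∂L/∂y' = y'.
The Euler-Lagrange equation d/dx(∂L/∂y') − ∂L/∂y = 0 reduces to
    y'' − 36 y = 0.
Its general solution is
    y(x) = A e^(6x) + B e^(−6x),
with A, B fixed by the endpoint conditions.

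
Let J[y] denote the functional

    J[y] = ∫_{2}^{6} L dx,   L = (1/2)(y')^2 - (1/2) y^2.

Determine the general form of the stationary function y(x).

The Lagrangian is L = (1/2)(y')^2 - (1/2) y^2.
∂L/∂y = -y.
∂L/∂y' = y'.
The Euler-Lagrange equation d/dx(∂L/∂y') − ∂L/∂y = 0 becomes:
    y'' + y = 0
General solution: y(x) = A sin(x) + B cos(x), where A and B are arbitrary constants fixed by the endpoint conditions.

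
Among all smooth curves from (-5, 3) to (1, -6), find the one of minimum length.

Arc-length functional: J[y] = ∫ sqrt(1 + (y')^2) dx.
Lagrangian L = sqrt(1 + (y')^2) has no explicit y dependence, so ∂L/∂y = 0 and the Euler-Lagrange equation gives
    d/dx( y' / sqrt(1 + (y')^2) ) = 0  ⇒  y' / sqrt(1 + (y')^2) = const.
Hence y' is constant, so y(x) is affine.
Fitting the endpoints (-5, 3) and (1, -6):
    slope m = ((-6) − 3) / (1 − (-5)) = -3/2,
    intercept c = 3 − m·(-5) = -9/2.
Extremal: y(x) = (-3/2) x - 9/2.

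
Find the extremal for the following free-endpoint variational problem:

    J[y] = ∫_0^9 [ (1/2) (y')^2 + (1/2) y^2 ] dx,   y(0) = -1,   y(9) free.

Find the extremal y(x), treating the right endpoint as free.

The Lagrangian L = (1/2) (y')^2 + (1/2) y^2 gives
    ∂L/∂y = 1 y,   ∂L/∂y' = y'.
Euler-Lagrange: y'' − y = 0.
With k = 1, the general solution is
    y(x) = A cosh(x) + B sinh(x).
Fixed left endpoint y(0) = -1 ⇒ A = -1.
The right endpoint x = 9 is free, so the natural (transversality) condition is ∂L/∂y' |_{x=9} = 0, i.e. y'(9) = 0.
Compute y'(x) = A k sinh(k x) + B k cosh(k x), so
    y'(9) = A k sinh(k·9) + B k cosh(k·9) = 0
    ⇒ B = −A tanh(k·9) = tanh(1·9).
Therefore the extremal is
    y(x) = −cosh(1 x) + tanh(1·9) sinh(1 x).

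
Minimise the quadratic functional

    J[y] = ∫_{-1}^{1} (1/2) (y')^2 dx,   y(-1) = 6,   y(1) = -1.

The Lagrangian is L = (1/2) (y')^2.
Compute ∂L/∂y = 0, ∂L/∂y' = y'.
The Euler-Lagrange equation d/dx(∂L/∂y') − ∂L/∂y = 0 reduces to
    y'' = 0.
Its general solution is
    y(x) = A x + B,
with A, B fixed by the endpoint conditions.
Applying the endpoint conditions y(-1) = 6 and y(1) = -1: solve A·-1 + B = 6 and A·1 + B = -1. Subtracting gives A(1 − -1) = -1 − 6, so A = -7/2, and B = 6 − A·-1 = 5/2. Therefore
    y(x) = (-7/2) x + 5/2.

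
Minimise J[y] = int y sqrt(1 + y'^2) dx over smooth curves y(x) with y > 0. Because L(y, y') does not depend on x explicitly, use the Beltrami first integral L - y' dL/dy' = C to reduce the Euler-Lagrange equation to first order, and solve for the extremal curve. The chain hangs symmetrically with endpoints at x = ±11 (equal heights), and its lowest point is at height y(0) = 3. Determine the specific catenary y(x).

The Lagrangian L(y, y') = y sqrt(1 + y'^2) has no explicit x dependence, so the Beltrami identity applies:
    L − y' ∂L/∂y' = C.
Compute ∂L/∂y' = y · y' / sqrt(1 + y'^2). Then
    L − y' ∂L/∂y'
    = y sqrt(1 + y'^2) − y · y'^2 / sqrt(1 + y'^2)
    = y (1 + y'^2 − y'^2) / sqrt(1 + y'^2)
    = y / sqrt(1 + y'^2) = C.
Squaring gives y^2 = C^2 (1 + y'^2), i.e.
    y'^2 = y^2 / C^2 − 1.
Separating variables,
    dy / sqrt(y^2 − C^2) = dx / C,
and integrating gives arccosh(y / C) = (x − a)/C, so
    y(x) = C cosh((x − a)/C),
the catenary. The constants C and a are fixed by the two endpoint conditions (and, for the hanging-chain problem, the length constraint selects C).
Now fit the given data. The endpoints x = ±11 are symmetric at equal height, so the catenary is even about its minimum: a = 0 and y(x) = C cosh(x/C). The lowest point is y(0) = C cosh(0) = C, and we are told y(0) = 3, so C = 3. Therefore
    y(x) = 3 cosh(x/3),
and at the endpoints
    y(±11) = 3 cosh(11/3).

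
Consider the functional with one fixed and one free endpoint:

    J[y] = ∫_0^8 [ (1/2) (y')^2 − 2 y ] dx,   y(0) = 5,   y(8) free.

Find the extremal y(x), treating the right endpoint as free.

The Lagrangian L = (1/2) (y')^2 − 2 y gives
    ∂L/∂y = −2,   ∂L/∂y' = y'.
Euler-Lagrange: d/dx(y') − (−2) = 0, i.e. y'' + 2 = 0, so
    y(x) = −(2/2) x^2 + C1 x + C2.
Fixed left endpoint y(0) = 5 ⇒ C2 = 5.
The right endpoint x = 8 is free, so the natural (transversality) condition is ∂L/∂y' |_{x=8} = 0, i.e. y'(8) = 0.
Compute y'(x) = −2 x + C1, so y'(8) = −16 + C1 = 0 ⇒ C1 = 16.
Therefore the extremal is
    y(x) = −x^2 + 16 x + 5.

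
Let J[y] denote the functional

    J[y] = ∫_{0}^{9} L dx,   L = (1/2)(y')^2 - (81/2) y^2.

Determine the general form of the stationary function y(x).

The Lagrangian is L = (1/2)(y')^2 - (81/2) y^2.
∂L/∂y = -81y.
∂L/∂y' = y'.
The Euler-Lagrange equation d/dx(∂L/∂y') − ∂L/∂y = 0 becomes:
    y'' + 81 y = 0
General solution: y(x) = A sin(9x) + B cos(9x), where A and B are arbitrary constants fixed by the endpoint conditions.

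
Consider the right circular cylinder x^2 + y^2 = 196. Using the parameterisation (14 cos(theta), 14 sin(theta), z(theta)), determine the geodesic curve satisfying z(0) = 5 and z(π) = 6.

Parameterise the cylinder of radius R = 14 as
    r(θ) = (14 cos θ, 14 sin θ, z(θ)).
The arc-length element is
    ds = sqrt(196 + (dz/dθ)^2) dθ,
so the Lagrangian is L = sqrt(196 + z'^2).
L depends on z' only, not on z or θ, so ∂L/∂z = 0 and
    ∂L/∂z' = z' / sqrt(196 + z'^2).
The Euler-Lagrange equation gives
    d/dθ( z' / sqrt(196 + z'^2) ) = 0,
so z' is constant. Integrating once:
    z(θ) = a θ + b,
a helix on the cylinder (a straight line when the cylinder is unrolled). The constants a, b are determined by the endpoint conditions.
With endpoint conditions z(0) = 5 and z(π) = 6: from z(0) = b we get b = 5, and a·π + 5 = 6 gives a = 1/π, so
    z(θ) = (1/π) θ + 5.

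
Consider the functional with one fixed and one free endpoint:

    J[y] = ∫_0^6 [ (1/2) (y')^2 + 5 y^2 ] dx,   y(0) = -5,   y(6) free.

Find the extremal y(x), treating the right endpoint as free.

The Lagrangian L = (1/2) (y')^2 + 5 y^2 gives
    ∂L/∂y = 10 y,   ∂L/∂y' = y'.
Euler-Lagrange: y'' − 10 y = 0.
With k = sqrt(10), the general solution is
    y(x) = A cosh(sqrt(10) x) + B sinh(sqrt(10) x).
Fixed left endpoint y(0) = -5 ⇒ A = -5.
The right endpoint x = 6 is free, so the natural (transversality) condition is ∂L/∂y' |_{x=6} = 0, i.e. y'(6) = 0.
Compute y'(x) = A k sinh(k x) + B k cosh(k x), so
    y'(6) = A k sinh(k·6) + B k cosh(k·6) = 0
    ⇒ B = −A tanh(k·6) = 5 tanh(sqrt(10)·6).
Therefore the extremal is
    y(x) = −5 cosh(sqrt(10) x) + 5 tanh(sqrt(10)·6) sinh(sqrt(10) x).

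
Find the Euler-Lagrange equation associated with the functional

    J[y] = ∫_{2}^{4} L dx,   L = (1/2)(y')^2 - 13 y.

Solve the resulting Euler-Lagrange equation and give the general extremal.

The Lagrangian is L = (1/2)(y')^2 - 13 y.
∂L/∂y = -13.
∂L/∂y' = y'.
The Euler-Lagrange equation d/dx(∂L/∂y') − ∂L/∂y = 0 becomes:
    y'' + 13 = 0
General solution: y(x) = -(13/2) x^2 + A x + B, where A and B are arbitrary constants fixed by the endpoint conditions.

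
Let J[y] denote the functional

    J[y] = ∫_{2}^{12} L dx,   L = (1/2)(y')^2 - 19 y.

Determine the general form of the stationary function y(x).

The Lagrangian is L = (1/2)(y')^2 - 19 y.
∂L/∂y = -19.
∂L/∂y' = y'.
The Euler-Lagrange equation d/dx(∂L/∂y') − ∂L/∂y = 0 becomes:
    y'' + 19 = 0
General solution: y(x) = -(19/2) x^2 + A x + B, where A and B are arbitrary constants fixed by the endpoint conditions.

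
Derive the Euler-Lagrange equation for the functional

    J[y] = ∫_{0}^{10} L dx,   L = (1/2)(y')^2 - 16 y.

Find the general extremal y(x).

The Lagrangian is L = (1/2)(y')^2 - 16 y.
∂L/∂y = -16.
∂L/∂y' = y'.
The Euler-Lagrange equation d/dx(∂L/∂y') − ∂L/∂y = 0 becomes:
    y'' + 16 = 0
General solution: y(x) = -8 x^2 + A x + B, where A and B are arbitrary constants fixed by the endpoint conditions.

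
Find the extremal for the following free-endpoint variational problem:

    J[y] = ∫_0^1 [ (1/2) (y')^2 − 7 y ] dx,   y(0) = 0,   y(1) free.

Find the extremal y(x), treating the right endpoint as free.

The Lagrangian L = (1/2) (y')^2 − 7 y gives
    ∂L/∂y = −7,   ∂L/∂y' = y'.
Euler-Lagrange: d/dx(y') − (−7) = 0, i.e. y'' + 7 = 0, so
    y(x) = −(7/2) x^2 + C1 x + C2.
Fixed left endpoint y(0) = 0 ⇒ C2 = 0.
The right endpoint x = 1 is free, so the natural (transversality) condition is ∂L/∂y' |_{x=1} = 0, i.e. y'(1) = 0.
Compute y'(x) = −7 x + C1, so y'(1) = −7 + C1 = 0 ⇒ C1 = 7.
Therefore the extremal is
    y(x) = −(7/2) x^2 + 7 x.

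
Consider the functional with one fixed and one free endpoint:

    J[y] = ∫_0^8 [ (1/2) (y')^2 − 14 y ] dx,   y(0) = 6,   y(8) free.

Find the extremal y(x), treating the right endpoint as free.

The Lagrangian L = (1/2) (y')^2 − 14 y gives
    ∂L/∂y = −14,   ∂L/∂y' = y'.
Euler-Lagrange: d/dx(y') − (−14) = 0, i.e. y'' + 14 = 0, so
    y(x) = −(14/2) x^2 + C1 x + C2.
Fixed left endpoint y(0) = 6 ⇒ C2 = 6.
The right endpoint x = 8 is free, so the natural (transversality) condition is ∂L/∂y' |_{x=8} = 0, i.e. y'(8) = 0.
Compute y'(x) = −14 x + C1, so y'(8) = −112 + C1 = 0 ⇒ C1 = 112.
Therefore the extremal is
    y(x) = −7 x^2 + 112 x + 6.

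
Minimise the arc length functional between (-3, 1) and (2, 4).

Arc-length functional: J[y] = ∫ sqrt(1 + (y')^2) dx.
Lagrangian L = sqrt(1 + (y')^2) has no explicit y dependence, so ∂L/∂y = 0 and the Euler-Lagrange equation gives
    d/dx( y' / sqrt(1 + (y')^2) ) = 0  ⇒  y' / sqrt(1 + (y')^2) = const.
Hence y' is constant, so y(x) is affine.
Fitting the endpoints (-3, 1) and (2, 4):
    slope m = (4 − 1) / (2 − (-3)) = 3/5,
    intercept c = 1 − m·(-3) = 14/5.
Extremal: y(x) = (3/5) x + 14/5.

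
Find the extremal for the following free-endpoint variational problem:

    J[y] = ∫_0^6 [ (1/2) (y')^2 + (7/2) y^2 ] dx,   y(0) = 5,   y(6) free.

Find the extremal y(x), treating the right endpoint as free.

The Lagrangian L = (1/2) (y')^2 + (7/2) y^2 gives
    ∂L/∂y = 7 y,   ∂L/∂y' = y'.
Euler-Lagrange: y'' − 7 y = 0.
With k = sqrt(7), the general solution is
    y(x) = A cosh(sqrt(7) x) + B sinh(sqrt(7) x).
Fixed left endpoint y(0) = 5 ⇒ A = 5.
The right endpoint x = 6 is free, so the natural (transversality) condition is ∂L/∂y' |_{x=6} = 0, i.e. y'(6) = 0.
Compute y'(x) = A k sinh(k x) + B k cosh(k x), so
    y'(6) = A k sinh(k·6) + B k cosh(k·6) = 0
    ⇒ B = −A tanh(k·6) = − 5 tanh(sqrt(7)·6).
Therefore the extremal is
    y(x) = 5 cosh(sqrt(7) x) − 5 tanh(sqrt(7)·6) sinh(sqrt(7) x).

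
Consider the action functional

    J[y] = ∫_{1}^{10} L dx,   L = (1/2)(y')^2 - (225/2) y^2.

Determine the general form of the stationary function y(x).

The Lagrangian is L = (1/2)(y')^2 - (225/2) y^2.
∂L/∂y = -225y.
∂L/∂y' = y'.
The Euler-Lagrange equation d/dx(∂L/∂y') − ∂L/∂y = 0 becomes:
    y'' + 225 y = 0
General solution: y(x) = A sin(15x) + B cos(15x), where A and B are arbitrary constants fixed by the endpoint conditions.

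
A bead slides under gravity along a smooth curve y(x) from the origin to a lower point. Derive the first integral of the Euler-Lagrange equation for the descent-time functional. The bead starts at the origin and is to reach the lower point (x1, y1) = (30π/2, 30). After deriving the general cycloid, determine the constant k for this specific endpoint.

The Lagrangian L = sqrt((1 + y'^2) / y) has no explicit x dependence, so the Beltrami identity applies:
    L − y' ∂L/∂y' = C.
Compute ∂L/∂y' = y' / sqrt(y (1 + y'^2)).
Substitute:
    sqrt((1 + y'^2)/y) − y'·y' / sqrt(y (1 + y'^2))
    = (1 + y'^2) / sqrt(y (1 + y'^2)) − y'^2 / sqrt(y (1 + y'^2))
    = 1 / sqrt(y (1 + y'^2)) = C.
Squaring and rearranging gives the first integral
    y (1 + y'^2) = 1/C^2 =: k   (constant).
Solving this first-order ODE by the substitution
    y = (k/2)(1 − cos θ)
yields the cycloid parameterisation
    x(θ) = (k/2)(θ − sin θ),   y(θ) = (k/2)(1 − cos θ).
The constant k is fixed by the endpoint condition.
Now fit the given lower endpoint (x1, y1) = (30π/2, 30). At the bottom of the first arch (θ = π), the parametric equations give
    y(π) = (k/2)(1 − cos π) = k,
    x(π) = (k/2)(π − sin π) = kπ/2.
Matching y(π) = 30 gives k = 30, consistent with x(π) = 30π/2. Therefore the specific cycloid is
    x(θ) = (30/2)(θ − sin θ),   y(θ) = (30/2)(1 − cos θ).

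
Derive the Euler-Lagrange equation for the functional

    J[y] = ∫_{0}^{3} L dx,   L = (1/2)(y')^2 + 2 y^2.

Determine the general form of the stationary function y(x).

The Lagrangian is L = (1/2)(y')^2 + 2 y^2.
∂L/∂y = 4y.
∂L/∂y' = y'.
The Euler-Lagrange equation d/dx(∂L/∂y') − ∂L/∂y = 0 becomes:
    y'' - 4 y = 0
General solution: y(x) = A e^(2x) + B e^(-2x), where A and B are arbitrary constants fixed by the endpoint conditions.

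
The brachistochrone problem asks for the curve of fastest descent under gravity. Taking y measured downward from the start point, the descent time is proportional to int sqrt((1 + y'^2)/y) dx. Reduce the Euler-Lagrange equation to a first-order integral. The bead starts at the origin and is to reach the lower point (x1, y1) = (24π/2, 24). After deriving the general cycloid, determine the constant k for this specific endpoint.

The Lagrangian L = sqrt((1 + y'^2) / y) has no explicit x dependence, so the Beltrami identity applies:
    L − y' ∂L/∂y' = C.
Compute ∂L/∂y' = y' / sqrt(y (1 + y'^2)).
Substitute:
    sqrt((1 + y'^2)/y) − y'·y' / sqrt(y (1 + y'^2))
    = (1 + y'^2) / sqrt(y (1 + y'^2)) − y'^2 / sqrt(y (1 + y'^2))
    = 1 / sqrt(y (1 + y'^2)) = C.
Squaring and rearranging gives the first integral
    y (1 + y'^2) = 1/C^2 =: k   (constant).
Solving this first-order ODE by the substitution
    y = (k/2)(1 − cos θ)
yields the cycloid parameterisation
    x(θ) = (k/2)(θ − sin θ),   y(θ) = (k/2)(1 − cos θ).
The constant k is fixed by the endpoint condition.
Now fit the given lower endpoint (x1, y1) = (24π/2, 24). At the bottom of the first arch (θ = π), the parametric equations give
    y(π) = (k/2)(1 − cos π) = k,
    x(π) = (k/2)(π − sin π) = kπ/2.
Matching y(π) = 24 gives k = 24, consistent with x(π) = 24π/2. Therefore the specific cycloid is
    x(θ) = (24/2)(θ − sin θ),   y(θ) = (24/2)(1 − cos θ).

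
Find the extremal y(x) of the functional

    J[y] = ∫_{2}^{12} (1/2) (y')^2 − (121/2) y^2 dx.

The Lagrangian is L = (1/2) (y')^2 − (121/2) y^2.
Compute ∂L/∂y = -121y, ∂L/∂y' = y'.
The Euler-Lagrange equation d/dx(∂L/∂y') − ∂L/∂y = 0 reduces to
    y'' + 121 y = 0.
Its general solution is
    y(x) = A sin(11x) + B cos(11x),
with A, B fixed by the endpoint conditions.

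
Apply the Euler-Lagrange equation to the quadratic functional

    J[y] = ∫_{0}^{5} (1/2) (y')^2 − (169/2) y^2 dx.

The Lagrangian is L = (1/2) (y')^2 − (169/2) y^2.
Compute ∂L/∂y = -169y, ∂L/∂y' = y'.
The Euler-Lagrange equation d/dx(∂L/∂y') − ∂L/∂y = 0 reduces to
    y'' + 169 y = 0.
Its general solution is
    y(x) = A sin(13x) + B cos(13x),
with A, B fixed by the endpoint conditions.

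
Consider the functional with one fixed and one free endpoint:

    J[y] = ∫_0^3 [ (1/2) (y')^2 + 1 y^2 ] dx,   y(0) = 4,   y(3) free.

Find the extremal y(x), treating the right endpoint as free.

The Lagrangian L = (1/2) (y')^2 + 1 y^2 gives
    ∂L/∂y = 2 y,   ∂L/∂y' = y'.
Euler-Lagrange: y'' − 2 y = 0.
With k = sqrt(2), the general solution is
    y(x) = A cosh(sqrt(2) x) + B sinh(sqrt(2) x).
Fixed left endpoint y(0) = 4 ⇒ A = 4.
The right endpoint x = 3 is free, so the natural (transversality) condition is ∂L/∂y' |_{x=3} = 0, i.e. y'(3) = 0.
Compute y'(x) = A k sinh(k x) + B k cosh(k x), so
    y'(3) = A k sinh(k·3) + B k cosh(k·3) = 0
    ⇒ B = −A tanh(k·3) = − 4 tanh(sqrt(2)·3).
Therefore the extremal is
    y(x) = 4 cosh(sqrt(2) x) − 4 tanh(sqrt(2)·3) sinh(sqrt(2) x).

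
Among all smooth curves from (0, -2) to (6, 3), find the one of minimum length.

Arc-length functional: J[y] = ∫ sqrt(1 + (y')^2) dx.
Lagrangian L = sqrt(1 + (y')^2) has no explicit y dependence, so ∂L/∂y = 0 and the Euler-Lagrange equation gives
    d/dx( y' / sqrt(1 + (y')^2) ) = 0  ⇒  y' / sqrt(1 + (y')^2) = const.
Hence y' is constant, so y(x) is affine.
Fitting the endpoints (0, -2) and (6, 3):
    slope m = (3 − (-2)) / (6 − 0) = 5/6,
    intercept c = (-2) − m·0 = -2.
Extremal: y(x) = (5/6) x - 2.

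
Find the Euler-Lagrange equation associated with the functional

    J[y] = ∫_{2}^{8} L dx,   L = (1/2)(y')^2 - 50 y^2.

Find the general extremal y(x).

The Lagrangian is L = (1/2)(y')^2 - 50 y^2.
∂L/∂y = -100y.
∂L/∂y' = y'.
The Euler-Lagrange equation d/dx(∂L/∂y') − ∂L/∂y = 0 becomes:
    y'' + 100 y = 0
General solution: y(x) = A sin(10x) + B cos(10x), where A and B are arbitrary constants fixed by the endpoint conditions.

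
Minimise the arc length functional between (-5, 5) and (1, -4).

Arc-length functional: J[y] = ∫ sqrt(1 + (y')^2) dx.
Lagrangian L = sqrt(1 + (y')^2) has no explicit y dependence, so ∂L/∂y = 0 and the Euler-Lagrange equation gives
    d/dx( y' / sqrt(1 + (y')^2) ) = 0  ⇒  y' / sqrt(1 + (y')^2) = const.
Hence y' is constant, so y(x) is affine.
Fitting the endpoints (-5, 5) and (1, -4):
    slope m = ((-4) − 5) / (1 − (-5)) = -3/2,
    intercept c = 5 − m·(-5) = -5/2.
Extremal: y(x) = (-3/2) x - 5/2.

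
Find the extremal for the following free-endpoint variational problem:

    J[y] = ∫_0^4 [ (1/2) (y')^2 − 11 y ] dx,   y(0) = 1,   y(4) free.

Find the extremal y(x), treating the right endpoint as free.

The Lagrangian L = (1/2) (y')^2 − 11 y gives
    ∂L/∂y = −11,   ∂L/∂y' = y'.
Euler-Lagrange: d/dx(y') − (−11) = 0, i.e. y'' + 11 = 0, so
    y(x) = −(11/2) x^2 + C1 x + C2.
Fixed left endpoint y(0) = 1 ⇒ C2 = 1.
The right endpoint x = 4 is free, so the natural (transversality) condition is ∂L/∂y' |_{x=4} = 0, i.e. y'(4) = 0.
Compute y'(x) = −11 x + C1, so y'(4) = −44 + C1 = 0 ⇒ C1 = 44.
Therefore the extremal is
    y(x) = −(11/2) x^2 + 44 x + 1.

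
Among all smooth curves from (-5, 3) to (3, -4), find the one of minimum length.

Arc-length functional: J[y] = ∫ sqrt(1 + (y')^2) dx.
Lagrangian L = sqrt(1 + (y')^2) has no explicit y dependence, so ∂L/∂y = 0 and the Euler-Lagrange equation gives
    d/dx( y' / sqrt(1 + (y')^2) ) = 0  ⇒  y' / sqrt(1 + (y')^2) = const.
Hence y' is constant, so y(x) is affine.
Fitting the endpoints (-5, 3) and (3, -4):
    slope m = ((-4) − 3) / (3 − (-5)) = -7/8,
    intercept c = 3 − m·(-5) = -11/8.
Extremal: y(x) = (-7/8) x - 11/8.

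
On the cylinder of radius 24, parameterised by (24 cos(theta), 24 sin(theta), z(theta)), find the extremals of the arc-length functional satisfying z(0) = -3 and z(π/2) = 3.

Parameterise the cylinder of radius R = 24 as
    r(θ) = (24 cos θ, 24 sin θ, z(θ)).
The arc-length element is
    ds = sqrt(576 + (dz/dθ)^2) dθ,
so the Lagrangian is L = sqrt(576 + z'^2).
L depends on z' only, not on z or θ, so ∂L/∂z = 0 and
    ∂L/∂z' = z' / sqrt(576 + z'^2).
The Euler-Lagrange equation gives
    d/dθ( z' / sqrt(576 + z'^2) ) = 0,
so z' is constant. Integrating once:
    z(θ) = a θ + b,
a helix on the cylinder (a straight line when the cylinder is unrolled). The constants a, b are determined by the endpoint conditions.
With endpoint conditions z(0) = -3 and z(π/2) = 3: from z(0) = b we get b = -3, and a·π/2 + -3 = 3 gives a = 12/π, so
    z(θ) = (12/π) θ − 3.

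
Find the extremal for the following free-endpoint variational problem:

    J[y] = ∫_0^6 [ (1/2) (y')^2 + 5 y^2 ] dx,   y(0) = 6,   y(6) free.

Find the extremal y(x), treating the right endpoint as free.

The Lagrangian L = (1/2) (y')^2 + 5 y^2 gives
    ∂L/∂y = 10 y,   ∂L/∂y' = y'.
Euler-Lagrange: y'' − 10 y = 0.
With k = sqrt(10), the general solution is
    y(x) = A cosh(sqrt(10) x) + B sinh(sqrt(10) x).
Fixed left endpoint y(0) = 6 ⇒ A = 6.
The right endpoint x = 6 is free, so the natural (transversality) condition is ∂L/∂y' |_{x=6} = 0, i.e. y'(6) = 0.
Compute y'(x) = A k sinh(k x) + B k cosh(k x), so
    y'(6) = A k sinh(k·6) + B k cosh(k·6) = 0
    ⇒ B = −A tanh(k·6) = − 6 tanh(sqrt(10)·6).
Therefore the extremal is
    y(x) = 6 cosh(sqrt(10) x) − 6 tanh(sqrt(10)·6) sinh(sqrt(10) x).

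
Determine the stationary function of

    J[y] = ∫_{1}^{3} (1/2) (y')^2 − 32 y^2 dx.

The Lagrangian is L = (1/2) (y')^2 − 32 y^2.
Compute ∂L/∂y = -64y, ∂L/∂y' = y'.
The Euler-Lagrange equation d/dx(∂L/∂y') − ∂L/∂y = 0 reduces to
    y'' + 64 y = 0.
Its general solution is
    y(x) = A sin(8x) + B cos(8x),
with A, B fixed by the endpoint conditions.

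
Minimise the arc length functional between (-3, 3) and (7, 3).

Arc-length functional: J[y] = ∫ sqrt(1 + (y')^2) dx.
Lagrangian L = sqrt(1 + (y')^2) has no explicit y dependence, so ∂L/∂y = 0 and the Euler-Lagrange equation gives
    d/dx( y' / sqrt(1 + (y')^2) ) = 0  ⇒  y' / sqrt(1 + (y')^2) = const.
Hence y' is constant, so y(x) is affine.
Fitting the endpoints (-3, 3) and (7, 3):
    slope m = (3 − 3) / (7 − (-3)) = 0,
    intercept c = 3 − m·(-3) = 3.
Extremal: y(x) = 3.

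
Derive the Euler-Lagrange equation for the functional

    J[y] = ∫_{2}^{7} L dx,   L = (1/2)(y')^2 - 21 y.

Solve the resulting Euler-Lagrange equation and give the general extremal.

The Lagrangian is L = (1/2)(y')^2 - 21 y.
∂L/∂y = -21.
∂L/∂y' = y'.
The Euler-Lagrange equation d/dx(∂L/∂y') − ∂L/∂y = 0 becomes:
    y'' + 21 = 0
General solution: y(x) = -(21/2) x^2 + A x + B, where A and B are arbitrary constants fixed by the endpoint conditions.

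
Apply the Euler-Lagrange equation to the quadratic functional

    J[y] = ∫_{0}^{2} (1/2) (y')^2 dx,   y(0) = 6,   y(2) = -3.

The Lagrangian is L = (1/2) (y')^2.
Compute ∂L/∂y = 0, ∂L/∂y' = y'.
The Euler-Lagrange equation d/dx(∂L/∂y') − ∂L/∂y = 0 reduces to
    y'' = 0.
Its general solution is
    y(x) = A x + B,
with A, B fixed by the endpoint conditions.
Applying the endpoint conditions y(0) = 6 and y(2) = -3: solve A·0 + B = 6 and A·2 + B = -3. Subtracting gives A(2 − 0) = -3 − 6, so A = -9/2, and B = 6 − A·0 = 6. Therefore
    y(x) = (-9/2) x + 6.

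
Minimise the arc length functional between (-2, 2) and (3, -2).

Arc-length functional: J[y] = ∫ sqrt(1 + (y')^2) dx.
Lagrangian L = sqrt(1 + (y')^2) has no explicit y dependence, so ∂L/∂y = 0 and the Euler-Lagrange equation gives
    d/dx( y' / sqrt(1 + (y')^2) ) = 0  ⇒  y' / sqrt(1 + (y')^2) = const.
Hence y' is constant, so y(x) is affine.
Fitting the endpoints (-2, 2) and (3, -2):
    slope m = ((-2) − 2) / (3 − (-2)) = -4/5,
    intercept c = 2 − m·(-2) = 2/5.
Extremal: y(x) = (-4/5) x + 2/5.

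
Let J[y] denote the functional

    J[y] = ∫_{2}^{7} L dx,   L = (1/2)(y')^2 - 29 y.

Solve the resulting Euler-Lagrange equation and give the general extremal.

The Lagrangian is L = (1/2)(y')^2 - 29 y.
∂L/∂y = -29.
∂L/∂y' = y'.
The Euler-Lagrange equation d/dx(∂L/∂y') − ∂L/∂y = 0 becomes:
    y'' + 29 = 0
General solution: y(x) = -(29/2) x^2 + A x + B, where A and B are arbitrary constants fixed by the endpoint conditions.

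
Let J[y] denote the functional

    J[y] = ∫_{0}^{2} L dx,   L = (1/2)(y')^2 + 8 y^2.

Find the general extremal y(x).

The Lagrangian is L = (1/2)(y')^2 + 8 y^2.
∂L/∂y = 16y.
∂L/∂y' = y'.
The Euler-Lagrange equation d/dx(∂L/∂y') − ∂L/∂y = 0 becomes:
    y'' - 16 y = 0
General solution: y(x) = A e^(4x) + B e^(-4x), where A and B are arbitrary constants fixed by the endpoint conditions.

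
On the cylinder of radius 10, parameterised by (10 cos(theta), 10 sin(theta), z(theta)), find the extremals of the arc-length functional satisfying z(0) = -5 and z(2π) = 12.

Parameterise the cylinder of radius R = 10 as
    r(θ) = (10 cos θ, 10 sin θ, z(θ)).
The arc-length element is
    ds = sqrt(100 + (dz/dθ)^2) dθ,
so the Lagrangian is L = sqrt(100 + z'^2).
L depends on z' only, not on z or θ, so ∂L/∂z = 0 and
    ∂L/∂z' = z' / sqrt(100 + z'^2).
The Euler-Lagrange equation gives
    d/dθ( z' / sqrt(100 + z'^2) ) = 0,
so z' is constant. Integrating once:
    z(θ) = a θ + b,
a helix on the cylinder (a straight line when the cylinder is unrolled). The constants a, b are determined by the endpoint conditions.
With endpoint conditions z(0) = -5 and z(2π) = 12: from z(0) = b we get b = -5, and a·2π + -5 = 12 gives a = 17/(2π), so
    z(θ) = (17/(2π)) θ − 5.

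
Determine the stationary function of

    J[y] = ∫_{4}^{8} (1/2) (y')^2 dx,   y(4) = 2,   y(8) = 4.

The Lagrangian is L = (1/2) (y')^2.
Compute ∂L/∂y = 0, ∂L/∂y' = y'.
The Euler-Lagrange equation d/dx(∂L/∂y') − ∂L/∂y = 0 reduces to
    y'' = 0.
Its general solution is
    y(x) = A x + B,
with A, B fixed by the endpoint conditions.
Applying the endpoint conditions y(4) = 2 and y(8) = 4: solve A·4 + B = 2 and A·8 + B = 4. Subtracting gives A(8 − 4) = 4 − 2, so A = 1/2, and B = 2 − A·4 = 0. Therefore
    y(x) = (1/2) x.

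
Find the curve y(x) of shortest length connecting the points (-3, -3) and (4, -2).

Arc-length functional: J[y] = ∫ sqrt(1 + (y')^2) dx.
Lagrangian L = sqrt(1 + (y')^2) has no explicit y dependence, so ∂L/∂y = 0 and the Euler-Lagrange equation gives
    d/dx( y' / sqrt(1 + (y')^2) ) = 0  ⇒  y' / sqrt(1 + (y')^2) = const.
Hence y' is constant, so y(x) is affine.
Fitting the endpoints (-3, -3) and (4, -2):
    slope m = ((-2) − (-3)) / (4 − (-3)) = 1/7,
    intercept c = (-3) − m·(-3) = -18/7.
Extremal: y(x) = (1/7) x - 18/7.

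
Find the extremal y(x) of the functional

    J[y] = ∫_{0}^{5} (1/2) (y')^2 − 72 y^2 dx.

The Lagrangian is L = (1/2) (y')^2 − 72 y^2.
Compute ∂L/∂y = -144y, ∂L/∂y' = y'.
The Euler-Lagrange equation d/dx(∂L/∂y') − ∂L/∂y = 0 reduces to
    y'' + 144 y = 0.
Its general solution is
    y(x) = A sin(12x) + B cos(12x),
with A, B fixed by the endpoint conditions.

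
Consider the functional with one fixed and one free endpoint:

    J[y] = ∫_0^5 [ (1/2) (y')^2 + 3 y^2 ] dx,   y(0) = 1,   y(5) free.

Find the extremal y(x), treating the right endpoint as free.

The Lagrangian L = (1/2) (y')^2 + 3 y^2 gives
    ∂L/∂y = 6 y,   ∂L/∂y' = y'.
Euler-Lagrange: y'' − 6 y = 0.
With k = sqrt(6), the general solution is
    y(x) = A cosh(sqrt(6) x) + B sinh(sqrt(6) x).
Fixed left endpoint y(0) = 1 ⇒ A = 1.
The right endpoint x = 5 is free, so the natural (transversality) condition is ∂L/∂y' |_{x=5} = 0, i.e. y'(5) = 0.
Compute y'(x) = A k sinh(k x) + B k cosh(k x), so
    y'(5) = A k sinh(k·5) + B k cosh(k·5) = 0
    ⇒ B = −A tanh(k·5) = − tanh(sqrt(6)·5).
Therefore the extremal is
    y(x) = cosh(sqrt(6) x) − tanh(sqrt(6)·5) sinh(sqrt(6) x).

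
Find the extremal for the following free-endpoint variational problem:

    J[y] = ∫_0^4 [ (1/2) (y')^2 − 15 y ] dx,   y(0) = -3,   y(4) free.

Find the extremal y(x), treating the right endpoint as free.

The Lagrangian L = (1/2) (y')^2 − 15 y gives
    ∂L/∂y = −15,   ∂L/∂y' = y'.
Euler-Lagrange: d/dx(y') − (−15) = 0, i.e. y'' + 15 = 0, so
    y(x) = −(15/2) x^2 + C1 x + C2.
Fixed left endpoint y(0) = -3 ⇒ C2 = -3.
The right endpoint x = 4 is free, so the natural (transversality) condition is ∂L/∂y' |_{x=4} = 0, i.e. y'(4) = 0.
Compute y'(x) = −15 x + C1, so y'(4) = −60 + C1 = 0 ⇒ C1 = 60.
Therefore the extremal is
    y(x) = −(15/2) x^2 + 60 x − 3.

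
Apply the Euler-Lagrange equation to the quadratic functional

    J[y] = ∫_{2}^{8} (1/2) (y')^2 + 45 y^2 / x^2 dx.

The Lagrangian is L = (1/2) (y')^2 + 45 y^2 / x^2.
Compute ∂L/∂y = 90y/x^2, ∂L/∂y' = y'.
The Euler-Lagrange equation d/dx(∂L/∂y') − ∂L/∂y = 0 reduces to
    y'' − 90/x^2 · y = 0  (x > 0).
Its general solution is
    y(x) = A x^10 + B x^(-9),
with A, B fixed by the endpoint conditions.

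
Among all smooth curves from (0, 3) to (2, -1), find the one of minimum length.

Arc-length functional: J[y] = ∫ sqrt(1 + (y')^2) dx.
Lagrangian L = sqrt(1 + (y')^2) has no explicit y dependence, so ∂L/∂y = 0 and the Euler-Lagrange equation gives
    d/dx( y' / sqrt(1 + (y')^2) ) = 0  ⇒  y' / sqrt(1 + (y')^2) = const.
Hence y' is constant, so y(x) is affine.
Fitting the endpoints (0, 3) and (2, -1):
    slope m = ((-1) − 3) / (2 − 0) = -2,
    intercept c = 3 − m·0 = 3.
Extremal: y(x) = -2 x + 3.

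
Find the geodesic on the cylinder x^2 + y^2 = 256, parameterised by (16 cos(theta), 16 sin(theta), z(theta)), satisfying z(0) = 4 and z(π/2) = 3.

Parameterise the cylinder of radius R = 16 as
    r(θ) = (16 cos θ, 16 sin θ, z(θ)).
The arc-length element is
    ds = sqrt(256 + (dz/dθ)^2) dθ,
so the Lagrangian is L = sqrt(256 + z'^2).
L depends on z' only, not on z or θ, so ∂L/∂z = 0 and
    ∂L/∂z' = z' / sqrt(256 + z'^2).
The Euler-Lagrange equation gives
    d/dθ( z' / sqrt(256 + z'^2) ) = 0,
so z' is constant. Integrating once:
    z(θ) = a θ + b,
a helix on the cylinder (a straight line when the cylinder is unrolled). The constants a, b are determined by the endpoint conditions.
With endpoint conditions z(0) = 4 and z(π/2) = 3: from z(0) = b we get b = 4, and a·π/2 + 4 = 3 gives a = -2/π, so
    z(θ) = (-2/π) θ + 4.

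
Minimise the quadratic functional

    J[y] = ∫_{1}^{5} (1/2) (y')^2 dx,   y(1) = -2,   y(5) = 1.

The Lagrangian is L = (1/2) (y')^2.
Compute ∂L/∂y = 0, ∂L/∂y' = y'.
The Euler-Lagrange equation d/dx(∂L/∂y') − ∂L/∂y = 0 reduces to
    y'' = 0.
Its general solution is
    y(x) = A x + B,
with A, B fixed by the endpoint conditions.
Applying the endpoint conditions y(1) = -2 and y(5) = 1: solve A·1 + B = -2 and A·5 + B = 1. Subtracting gives A(5 − 1) = 1 − -2, so A = 3/4, and B = -2 − A·1 = -11/4. Therefore
    y(x) = (3/4) x - 11/4.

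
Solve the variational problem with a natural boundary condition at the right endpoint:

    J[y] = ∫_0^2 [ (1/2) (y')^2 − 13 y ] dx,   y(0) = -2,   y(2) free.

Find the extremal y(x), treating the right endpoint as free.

The Lagrangian L = (1/2) (y')^2 − 13 y gives
    ∂L/∂y = −13,   ∂L/∂y' = y'.
Euler-Lagrange: d/dx(y') − (−13) = 0, i.e. y'' + 13 = 0, so
    y(x) = −(13/2) x^2 + C1 x + C2.
Fixed left endpoint y(0) = -2 ⇒ C2 = -2.
The right endpoint x = 2 is free, so the natural (transversality) condition is ∂L/∂y' |_{x=2} = 0, i.e. y'(2) = 0.
Compute y'(x) = −13 x + C1, so y'(2) = −26 + C1 = 0 ⇒ C1 = 26.
Therefore the extremal is
    y(x) = −(13/2) x^2 + 26 x − 2.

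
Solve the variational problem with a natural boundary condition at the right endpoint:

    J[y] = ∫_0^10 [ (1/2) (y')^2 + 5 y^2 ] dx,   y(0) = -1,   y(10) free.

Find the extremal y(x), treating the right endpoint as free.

The Lagrangian L = (1/2) (y')^2 + 5 y^2 gives
    ∂L/∂y = 10 y,   ∂L/∂y' = y'.
Euler-Lagrange: y'' − 10 y = 0.
With k = sqrt(10), the general solution is
    y(x) = A cosh(sqrt(10) x) + B sinh(sqrt(10) x).
Fixed left endpoint y(0) = -1 ⇒ A = -1.
The right endpoint x = 10 is free, so the natural (transversality) condition is ∂L/∂y' |_{x=10} = 0, i.e. y'(10) = 0.
Compute y'(x) = A k sinh(k x) + B k cosh(k x), so
    y'(10) = A k sinh(k·10) + B k cosh(k·10) = 0
    ⇒ B = −A tanh(k·10) = tanh(sqrt(10)·10).
Therefore the extremal is
    y(x) = −cosh(sqrt(10) x) + tanh(sqrt(10)·10) sinh(sqrt(10) x).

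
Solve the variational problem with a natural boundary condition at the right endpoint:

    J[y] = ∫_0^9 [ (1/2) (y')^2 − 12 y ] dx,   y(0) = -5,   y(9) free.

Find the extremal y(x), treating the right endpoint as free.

The Lagrangian L = (1/2) (y')^2 − 12 y gives
    ∂L/∂y = −12,   ∂L/∂y' = y'.
Euler-Lagrange: d/dx(y') − (−12) = 0, i.e. y'' + 12 = 0, so
    y(x) = −(12/2) x^2 + C1 x + C2.
Fixed left endpoint y(0) = -5 ⇒ C2 = -5.
The right endpoint x = 9 is free, so the natural (transversality) condition is ∂L/∂y' |_{x=9} = 0, i.e. y'(9) = 0.
Compute y'(x) = −12 x + C1, so y'(9) = −108 + C1 = 0 ⇒ C1 = 108.
Therefore the extremal is
    y(x) = −6 x^2 + 108 x − 5.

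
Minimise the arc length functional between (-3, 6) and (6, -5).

Arc-length functional: J[y] = ∫ sqrt(1 + (y')^2) dx.
Lagrangian L = sqrt(1 + (y')^2) has no explicit y dependence, so ∂L/∂y = 0 and the Euler-Lagrange equation gives
    d/dx( y' / sqrt(1 + (y')^2) ) = 0  ⇒  y' / sqrt(1 + (y')^2) = const.
Hence y' is constant, so y(x) is affine.
Fitting the endpoints (-3, 6) and (6, -5):
    slope m = ((-5) − 6) / (6 − (-3)) = -11/9,
    intercept c = 6 − m·(-3) = 7/3.
Extremal: y(x) = (-11/9) x + 7/3.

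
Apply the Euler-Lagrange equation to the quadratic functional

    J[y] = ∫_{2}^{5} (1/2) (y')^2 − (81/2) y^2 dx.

The Lagrangian is L = (1/2) (y')^2 − (81/2) y^2.
Compute ∂L/∂y = -81y, ∂L/∂y' = y'.
The Euler-Lagrange equation d/dx(∂L/∂y') − ∂L/∂y = 0 reduces to
    y'' + 81 y = 0.
Its general solution is
    y(x) = A sin(9x) + B cos(9x),
with A, B fixed by the endpoint conditions.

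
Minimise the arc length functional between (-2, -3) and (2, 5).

Arc-length functional: J[y] = ∫ sqrt(1 + (y')^2) dx.
Lagrangian L = sqrt(1 + (y')^2) has no explicit y dependence, so ∂L/∂y = 0 and the Euler-Lagrange equation gives
    d/dx( y' / sqrt(1 + (y')^2) ) = 0  ⇒  y' / sqrt(1 + (y')^2) = const.
Hence y' is constant, so y(x) is affine.
Fitting the endpoints (-2, -3) and (2, 5):
    slope m = (5 − (-3)) / (2 − (-2)) = 2,
    intercept c = (-3) − m·(-2) = 1.
Extremal: y(x) = 2 x + 1.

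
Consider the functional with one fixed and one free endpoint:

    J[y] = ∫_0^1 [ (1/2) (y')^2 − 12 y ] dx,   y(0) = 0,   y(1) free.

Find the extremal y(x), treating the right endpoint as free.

The Lagrangian L = (1/2) (y')^2 − 12 y gives
    ∂L/∂y = −12,   ∂L/∂y' = y'.
Euler-Lagrange: d/dx(y') − (−12) = 0, i.e. y'' + 12 = 0, so
    y(x) = −(12/2) x^2 + C1 x + C2.
Fixed left endpoint y(0) = 0 ⇒ C2 = 0.
The right endpoint x = 1 is free, so the natural (transversality) condition is ∂L/∂y' |_{x=1} = 0, i.e. y'(1) = 0.
Compute y'(x) = −12 x + C1, so y'(1) = −12 + C1 = 0 ⇒ C1 = 12.
Therefore the extremal is
    y(x) = −6 x^2 + 12 x.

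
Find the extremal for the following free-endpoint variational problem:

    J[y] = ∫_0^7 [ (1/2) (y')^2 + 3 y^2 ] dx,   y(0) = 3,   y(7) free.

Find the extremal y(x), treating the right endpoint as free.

The Lagrangian L = (1/2) (y')^2 + 3 y^2 gives
    ∂L/∂y = 6 y,   ∂L/∂y' = y'.
Euler-Lagrange: y'' − 6 y = 0.
With k = sqrt(6), the general solution is
    y(x) = A cosh(sqrt(6) x) + B sinh(sqrt(6) x).
Fixed left endpoint y(0) = 3 ⇒ A = 3.
The right endpoint x = 7 is free, so the natural (transversality) condition is ∂L/∂y' |_{x=7} = 0, i.e. y'(7) = 0.
Compute y'(x) = A k sinh(k x) + B k cosh(k x), so
    y'(7) = A k sinh(k·7) + B k cosh(k·7) = 0
    ⇒ B = −A tanh(k·7) = − 3 tanh(sqrt(6)·7).
Therefore the extremal is
    y(x) = 3 cosh(sqrt(6) x) − 3 tanh(sqrt(6)·7) sinh(sqrt(6) x).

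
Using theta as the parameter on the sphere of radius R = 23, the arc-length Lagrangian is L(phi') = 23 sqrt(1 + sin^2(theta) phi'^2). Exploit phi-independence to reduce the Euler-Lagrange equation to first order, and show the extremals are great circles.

On the sphere of radius R = 23 with spherical coordinates (θ, φ), the induced metric is
    ds^2 = 529(dθ^2 + sin^2(θ) dφ^2).
Parameterise by θ; the arc-length functional is
    J[φ] = ∫ 23 sqrt(1 + sin^2(θ) (dφ/dθ)^2) dθ,
so L = 23 sqrt(1 + sin^2(θ) φ'^2). Compute
    ∂L/∂φ = 0  (L has no explicit φ dependence),
    ∂L/∂φ' = 23 sin^2(θ) φ' / sqrt(1 + sin^2(θ) φ'^2).
Since ∂L/∂φ = 0, the Euler-Lagrange equation
    d/dθ(∂L/∂φ') − ∂L/∂φ = 0
reduces to d/dθ(∂L/∂φ') = 0, i.e. the momentum conjugate to φ is conserved:
    23 sin^2(θ) φ' / sqrt(1 + sin^2(θ) φ'^2) = C.
The overall factor of 23 is constant, so dividing through gives Clairaut's relation sin^2(θ) φ' / sqrt(1 + sin^2(θ) φ'^2) = C' (with C' = C/23). Solving for φ' and integrating gives the great-circle family
    cot(θ) = A cos(φ − φ_0),
i.e. the intersection of the sphere with a plane through the origin. The two constants A and φ_0 (equivalently C and one phase) are fixed by the two endpoint conditions.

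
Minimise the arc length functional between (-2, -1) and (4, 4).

Arc-length functional: J[y] = ∫ sqrt(1 + (y')^2) dx.
Lagrangian L = sqrt(1 + (y')^2) has no explicit y dependence, so ∂L/∂y = 0 and the Euler-Lagrange equation gives
    d/dx( y' / sqrt(1 + (y')^2) ) = 0  ⇒  y' / sqrt(1 + (y')^2) = const.
Hence y' is constant, so y(x) is affine.
Fitting the endpoints (-2, -1) and (4, 4):
    slope m = (4 − (-1)) / (4 − (-2)) = 5/6,
    intercept c = (-1) − m·(-2) = 2/3.
Extremal: y(x) = (5/6) x + 2/3.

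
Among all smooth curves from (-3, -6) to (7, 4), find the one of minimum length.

Arc-length functional: J[y] = ∫ sqrt(1 + (y')^2) dx.
Lagrangian L = sqrt(1 + (y')^2) has no explicit y dependence, so ∂L/∂y = 0 and the Euler-Lagrange equation gives
    d/dx( y' / sqrt(1 + (y')^2) ) = 0  ⇒  y' / sqrt(1 + (y')^2) = const.
Hence y' is constant, so y(x) is affine.
Fitting the endpoints (-3, -6) and (7, 4):
    slope m = (4 − (-6)) / (7 − (-3)) = 1,
    intercept c = (-6) − m·(-3) = -3.
Extremal: y(x) = x - 3.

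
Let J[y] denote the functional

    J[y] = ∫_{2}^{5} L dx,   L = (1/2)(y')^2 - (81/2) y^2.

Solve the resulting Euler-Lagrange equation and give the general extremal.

The Lagrangian is L = (1/2)(y')^2 - (81/2) y^2.
∂L/∂y = -81y.
∂L/∂y' = y'.
The Euler-Lagrange equation d/dx(∂L/∂y') − ∂L/∂y = 0 becomes:
    y'' + 81 y = 0
General solution: y(x) = A sin(9x) + B cos(9x), where A and B are arbitrary constants fixed by the endpoint conditions.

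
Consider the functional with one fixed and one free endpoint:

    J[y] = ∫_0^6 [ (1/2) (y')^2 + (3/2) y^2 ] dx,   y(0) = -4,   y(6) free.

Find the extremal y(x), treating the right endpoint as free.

The Lagrangian L = (1/2) (y')^2 + (3/2) y^2 gives
    ∂L/∂y = 3 y,   ∂L/∂y' = y'.
Euler-Lagrange: y'' − 3 y = 0.
With k = sqrt(3), the general solution is
    y(x) = A cosh(sqrt(3) x) + B sinh(sqrt(3) x).
Fixed left endpoint y(0) = -4 ⇒ A = -4.
The right endpoint x = 6 is free, so the natural (transversality) condition is ∂L/∂y' |_{x=6} = 0, i.e. y'(6) = 0.
Compute y'(x) = A k sinh(k x) + B k cosh(k x), so
    y'(6) = A k sinh(k·6) + B k cosh(k·6) = 0
    ⇒ B = −A tanh(k·6) = 4 tanh(sqrt(3)·6).
Therefore the extremal is
    y(x) = −4 cosh(sqrt(3) x) + 4 tanh(sqrt(3)·6) sinh(sqrt(3) x).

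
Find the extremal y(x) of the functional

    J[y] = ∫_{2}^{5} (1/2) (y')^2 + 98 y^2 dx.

The Lagrangian is L = (1/2) (y')^2 + 98 y^2.
Compute ∂L/∂y = 196y, ∂L/∂y' = y'.
The Euler-Lagrange equation d/dx(∂L/∂y') − ∂L/∂y = 0 reduces to
    y'' − 196 y = 0.
Its general solution is
    y(x) = A e^(14x) + B e^(−14x),
with A, B fixed by the endpoint conditions.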